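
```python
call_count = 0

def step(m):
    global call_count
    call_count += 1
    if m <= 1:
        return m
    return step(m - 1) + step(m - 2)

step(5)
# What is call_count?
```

Calls(m) = 1 + Calls(m-1) + Calls(m-2); Calls(0)=Calls(1)=1. For m=5 this gives 15.

Answer: 15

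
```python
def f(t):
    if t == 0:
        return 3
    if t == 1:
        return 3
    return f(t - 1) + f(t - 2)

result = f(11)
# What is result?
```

Build up from base cases: f(0)=3, f(1)=3, f(2)=6, f(3)=9, f(4)=15, f(5)=24, f(6)=39, ..., f(11)=432

Answer: 432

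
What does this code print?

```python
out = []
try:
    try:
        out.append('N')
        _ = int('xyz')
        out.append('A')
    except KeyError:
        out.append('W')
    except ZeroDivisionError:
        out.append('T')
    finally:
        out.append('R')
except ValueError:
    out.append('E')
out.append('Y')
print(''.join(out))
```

Execution trace: 'N' (inner try body) → 'R' (inner finally) → 'E' (outer except ValueError) → 'Y' (after the try/except). Output: NREY

Answer: NREY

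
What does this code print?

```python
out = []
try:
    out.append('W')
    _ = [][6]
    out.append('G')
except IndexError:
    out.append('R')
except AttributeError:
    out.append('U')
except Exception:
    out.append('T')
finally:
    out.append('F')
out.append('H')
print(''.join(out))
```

Execution trace: 'W' (try body) → 'R' (except IndexError) → 'F' (finally) → 'H' (after the try/except). Output: WRFH

Answer: WRFH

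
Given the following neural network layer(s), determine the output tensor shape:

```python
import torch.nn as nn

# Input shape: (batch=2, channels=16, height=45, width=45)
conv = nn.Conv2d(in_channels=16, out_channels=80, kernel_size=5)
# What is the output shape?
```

Input: (2, 16, 45, 45) -> Output: (2, 80, 41, 41)

Answer: (2, 80, 41, 41)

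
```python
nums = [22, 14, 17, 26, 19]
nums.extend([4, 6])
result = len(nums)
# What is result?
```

Trace:
`nums = [22, 14, 17, 26, 19]` → nums = [22, 14, 17, 26, 19]
`nums.extend([4, 6])` → nums = [22, 14, 17, 26, 19, 4, 6]
`result = len(nums)` → result = 7
So result = 7

Answer: 7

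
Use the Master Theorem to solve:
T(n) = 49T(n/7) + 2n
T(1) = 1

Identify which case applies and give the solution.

a=49, b=7, f(n)=2n. log_7(49) = 2. Since c=1 < 2, Case 1 applies: T(n) = Θ(n^log_b(a)) = O(n^2).

Answer: O(n^2) - Case 1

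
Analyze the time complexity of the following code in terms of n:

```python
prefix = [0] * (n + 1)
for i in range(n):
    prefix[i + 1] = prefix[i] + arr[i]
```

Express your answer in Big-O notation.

This is Prefix sum computation. Time complexity: O(n).

Answer: O(n)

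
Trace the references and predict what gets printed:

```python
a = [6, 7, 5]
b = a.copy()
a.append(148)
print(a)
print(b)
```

Key concept: list.copy() creates independent copy.
Step by step:
`a = [6, 7, 5]` → a = [6, 7, 5]
`b = a.copy()` → b = [6, 7, 5]
`a.append(148)` → a = [6, 7, 5, 148]
`print(a)` → prints [6, 7, 5, 148]
`print(b)` → prints [6, 7, 5]

Answer:
[6, 7, 5, 148]
[6, 7, 5]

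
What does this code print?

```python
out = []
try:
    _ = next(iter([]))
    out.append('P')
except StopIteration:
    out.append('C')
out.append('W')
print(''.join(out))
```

Execution trace: 'C' (except StopIteration) → 'W' (after the try/except). Output: CW

Answer: CW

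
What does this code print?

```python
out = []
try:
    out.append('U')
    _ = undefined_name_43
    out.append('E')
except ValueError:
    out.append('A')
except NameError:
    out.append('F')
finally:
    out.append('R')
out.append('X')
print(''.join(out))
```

Execution trace: 'U' (try body) → 'F' (except NameError) → 'R' (finally) → 'X' (after the try/except). Output: UFRX

Answer: UFRX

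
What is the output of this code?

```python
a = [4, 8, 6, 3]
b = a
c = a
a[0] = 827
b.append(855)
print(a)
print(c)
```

Key concept: multiple aliases.
Step by step:
`a = [4, 8, 6, 3]` → a = [4, 8, 6, 3]
`b = a` → b = [4, 8, 6, 3] (same object as a)
`c = a` → c = [4, 8, 6, 3] (same object as a, b)
`a[0] = 827` → a = [827, 8, 6, 3] (same object as b, c); b = [827, 8, 6, 3] (same object as a, c); c = [827, 8, 6, 3] (same object as a, b)
`b.append(855)` → a = [827, 8, 6, 3, 855] (same object as b, c); b = [827, 8, 6, 3, 855] (same object as a, c); c = [827, 8, 6, 3, 855] (same object as a, b)
`print(a)` → prints [827, 8, 6, 3, 855]
`print(c)` → prints [827, 8, 6, 3, 855]

Answer:
[827, 8, 6, 3, 855]
[827, 8, 6, 3, 855]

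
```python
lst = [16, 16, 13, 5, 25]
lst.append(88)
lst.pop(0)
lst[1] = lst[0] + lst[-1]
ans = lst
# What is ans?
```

Trace:
`lst = [16, 16, 13, 5, 25]` → lst = [16, 16, 13, 5, 25]
`lst.append(88)` → lst = [16, 16, 13, 5, 25, 88]
`lst.pop(0)` → lst = [16, 13, 5, 25, 88]
`lst[1] = lst[0] + lst[-1]` → lst = [16, 104, 5, 25, 88]
`ans = lst` → ans = [16, 104, 5, 25, 88]
So ans = [16, 104, 5, 25, 88]

Answer: [16, 104, 5, 25, 88]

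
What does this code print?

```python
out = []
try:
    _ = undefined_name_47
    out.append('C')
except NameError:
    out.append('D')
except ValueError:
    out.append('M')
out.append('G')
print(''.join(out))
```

Execution trace: 'D' (except NameError) → 'G' (after the try/except). Output: DG

Answer: DG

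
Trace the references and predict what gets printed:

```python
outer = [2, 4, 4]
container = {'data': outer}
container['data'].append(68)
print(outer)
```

Key concept: dict holds reference to list.
Step by step:
`outer = [2, 4, 4]` → outer = [2, 4, 4]
`container = {'data': outer}` → container = {'data': [2, 4, 4]}
`container['data'].append(68)` → outer = [2, 4, 4, 68]; container = {'data': [2, 4, 4, 68]}
`print(outer)` → prints [2, 4, 4, 68]

Answer: [2, 4, 4, 68]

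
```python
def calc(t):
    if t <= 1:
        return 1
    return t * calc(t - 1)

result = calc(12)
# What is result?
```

calc(12) = 12 * 11 * 10 * 9 * 8 * 7 * 6 * 5 * 4 * 3 * 2 * 1 = 479001600

Answer: 479001600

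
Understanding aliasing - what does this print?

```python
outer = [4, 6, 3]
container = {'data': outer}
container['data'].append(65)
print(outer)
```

Key concept: dict holds reference to list.
Step by step:
`outer = [4, 6, 3]` → outer = [4, 6, 3]
`container = {'data': outer}` → container = {'data': [4, 6, 3]}
`container['data'].append(65)` → outer = [4, 6, 3, 65]; container = {'data': [4, 6, 3, 65]}
`print(outer)` → prints [4, 6, 3, 65]

Answer: [4, 6, 3, 65]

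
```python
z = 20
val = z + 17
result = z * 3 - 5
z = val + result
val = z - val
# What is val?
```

Trace:
`z = 20` → z = 20
`val = z + 17` → val = 37
`result = z * 3 - 5` → result = 55
`z = val + result` → z = 92
`val = z - val` → val = 55
So val = 55

Answer: 55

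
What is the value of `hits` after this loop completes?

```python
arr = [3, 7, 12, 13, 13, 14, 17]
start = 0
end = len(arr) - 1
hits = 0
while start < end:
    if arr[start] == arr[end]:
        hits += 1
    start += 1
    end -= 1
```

Count matching pairs from ends
`hits` takes the values: 0

Answer: 0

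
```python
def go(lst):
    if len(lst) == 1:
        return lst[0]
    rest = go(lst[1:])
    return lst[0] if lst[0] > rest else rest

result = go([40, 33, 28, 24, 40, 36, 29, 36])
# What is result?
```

Recursive max over [40, 33, 28, 24, 40, 36, 29, 36] = 40

Answer: 40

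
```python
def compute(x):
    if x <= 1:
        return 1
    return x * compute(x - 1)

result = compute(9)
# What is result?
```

compute(9) = 9 * 8 * 7 * 6 * 5 * 4 * 3 * 2 * 1 = 362880

Answer: 362880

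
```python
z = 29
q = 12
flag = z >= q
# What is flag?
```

Trace:
`z = 29` → z = 29
`q = 12` → q = 12
`flag = z >= q` → flag = True
So flag = True

Answer: True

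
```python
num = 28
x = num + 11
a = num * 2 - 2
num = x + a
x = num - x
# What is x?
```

Trace:
`num = 28` → num = 28
`x = num + 11` → x = 39
`a = num * 2 - 2` → a = 54
`num = x + a` → num = 93
`x = num - x` → x = 54
So x = 54

Answer: 54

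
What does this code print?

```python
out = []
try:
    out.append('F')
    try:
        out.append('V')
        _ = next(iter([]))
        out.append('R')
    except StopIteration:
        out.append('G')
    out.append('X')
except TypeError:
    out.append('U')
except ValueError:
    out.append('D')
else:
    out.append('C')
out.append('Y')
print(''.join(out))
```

Execution trace: 'F' (try body) → 'V' (inner try body) → 'G' (inner except StopIteration) → 'X' (try body, no exception) → 'C' (else) → 'Y' (after the try/except). Output: FVGXCY

Answer: FVGXCY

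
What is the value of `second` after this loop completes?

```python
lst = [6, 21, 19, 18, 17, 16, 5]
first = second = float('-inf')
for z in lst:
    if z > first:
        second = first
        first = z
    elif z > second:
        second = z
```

Second largest (with repeats) in [6, 21, 19, 18, 17, 16, 5]
`second` takes the values: -inf → 6 → 19

Answer: 19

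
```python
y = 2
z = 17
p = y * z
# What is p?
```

Trace:
`y = 2` → y = 2
`z = 17` → z = 17
`p = y * z` → p = 34
So p = 34

Answer: 34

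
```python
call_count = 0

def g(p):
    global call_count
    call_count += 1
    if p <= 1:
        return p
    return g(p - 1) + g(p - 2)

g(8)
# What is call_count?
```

Calls(p) = 1 + Calls(p-1) + Calls(p-2); Calls(0)=Calls(1)=1. For p=8 this gives 67.

Answer: 67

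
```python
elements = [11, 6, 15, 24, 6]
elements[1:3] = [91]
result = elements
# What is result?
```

Trace:
`elements = [11, 6, 15, 24, 6]` → elements = [11, 6, 15, 24, 6]
`elements[1:3] = [91]` → elements = [11, 91, 24, 6]
`result = elements` → result = [11, 91, 24, 6]
So result = [11, 91, 24, 6]

Answer: [11, 91, 24, 6]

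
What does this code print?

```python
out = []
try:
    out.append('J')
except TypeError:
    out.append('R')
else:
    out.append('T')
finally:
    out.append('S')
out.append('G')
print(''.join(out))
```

Execution trace: 'J' (try body, no exception) → 'T' (else) → 'S' (finally) → 'G' (after the try/except). Output: JTSG

Answer: JTSG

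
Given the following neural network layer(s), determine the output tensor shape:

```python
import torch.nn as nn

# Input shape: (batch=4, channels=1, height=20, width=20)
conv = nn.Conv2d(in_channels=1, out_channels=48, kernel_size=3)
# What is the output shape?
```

Input: (4, 1, 20, 20) -> Output: (4, 48, 18, 18)

Answer: (4, 48, 18, 18)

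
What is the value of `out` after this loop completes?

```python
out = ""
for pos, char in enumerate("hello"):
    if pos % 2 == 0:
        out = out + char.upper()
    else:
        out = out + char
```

Uppercase even positions in 'hello'
`out` takes the values: "" → "H" → "He" → "HeL" → "HeLl" → "HeLlO"

Answer: "HeLlO"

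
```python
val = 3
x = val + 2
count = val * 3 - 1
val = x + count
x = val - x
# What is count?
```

Trace:
`val = 3` → val = 3
`x = val + 2` → x = 5
`count = val * 3 - 1` → count = 8
`val = x + count` → val = 13
`x = val - x` → x = 8
So count = 8

Answer: 8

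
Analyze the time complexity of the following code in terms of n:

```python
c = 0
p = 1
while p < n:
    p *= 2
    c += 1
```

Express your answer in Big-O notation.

Each loop level contributes: log n. Multiplying the contributions gives O(log n).

Answer: O(log n)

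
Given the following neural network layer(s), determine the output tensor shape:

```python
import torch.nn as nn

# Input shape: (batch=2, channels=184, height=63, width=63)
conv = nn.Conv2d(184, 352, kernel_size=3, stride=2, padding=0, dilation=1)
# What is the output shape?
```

Input: (2, 184, 63, 63) -> Output: (2, 352, 31, 31)

Answer: (2, 352, 31, 31)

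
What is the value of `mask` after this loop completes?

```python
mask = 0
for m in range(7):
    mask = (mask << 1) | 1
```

Build 7 consecutive 1-bits: 0b1111111
`mask` takes the values: 0 → 1 → 3 → 7 → 15 → 31 → 63 → 127

Answer: 127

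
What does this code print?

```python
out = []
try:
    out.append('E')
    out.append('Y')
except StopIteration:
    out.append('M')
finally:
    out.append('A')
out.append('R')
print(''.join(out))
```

Execution trace: 'E' (try body) → 'Y' (try body, no exception) → 'A' (finally) → 'R' (after the try/except). Output: EYAR

Answer: EYAR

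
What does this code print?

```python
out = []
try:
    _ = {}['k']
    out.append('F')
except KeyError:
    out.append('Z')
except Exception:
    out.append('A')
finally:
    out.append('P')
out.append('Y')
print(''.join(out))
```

Execution trace: 'Z' (except KeyError) → 'P' (finally) → 'Y' (after the try/except). Output: ZPY

Answer: ZPY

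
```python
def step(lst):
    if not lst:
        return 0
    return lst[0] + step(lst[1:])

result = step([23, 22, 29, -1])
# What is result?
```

23 + 22 + 29 + (-1) + 0 = 73

Answer: 73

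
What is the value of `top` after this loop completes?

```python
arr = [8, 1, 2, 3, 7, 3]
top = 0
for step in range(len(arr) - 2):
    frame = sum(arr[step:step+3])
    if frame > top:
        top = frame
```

Max sum of 3-element window in [8, 1, 2, 3, 7, 3]
`top` takes the values: 0 → 11 → 12 → 13

Answer: 13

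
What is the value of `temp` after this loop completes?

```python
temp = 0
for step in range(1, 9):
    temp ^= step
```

XOR of 1 to 8
`temp` takes the values: 0 → 1 → 3 → 0 → 4 → 1 → 7 → 0 → 8

Answer: 8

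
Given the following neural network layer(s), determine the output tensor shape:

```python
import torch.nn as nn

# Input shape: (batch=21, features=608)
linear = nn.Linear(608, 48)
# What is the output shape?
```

Input: (21, 608) -> Output: (21, 48)

Answer: (21, 48)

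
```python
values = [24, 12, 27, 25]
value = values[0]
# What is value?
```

Trace:
`values = [24, 12, 27, 25]` → values = [24, 12, 27, 25]
`value = values[0]` → value = 24
So value = 24

Answer: 24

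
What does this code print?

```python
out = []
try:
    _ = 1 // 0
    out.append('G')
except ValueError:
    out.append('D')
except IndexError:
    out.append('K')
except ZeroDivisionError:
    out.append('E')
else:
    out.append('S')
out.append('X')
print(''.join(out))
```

Execution trace: 'E' (except ZeroDivisionError) → 'X' (after the try/except). Output: EX

Answer: EX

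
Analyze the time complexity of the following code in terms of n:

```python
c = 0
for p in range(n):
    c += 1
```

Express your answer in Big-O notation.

Each loop level contributes: n. Multiplying the contributions gives O(n).

Answer: O(n)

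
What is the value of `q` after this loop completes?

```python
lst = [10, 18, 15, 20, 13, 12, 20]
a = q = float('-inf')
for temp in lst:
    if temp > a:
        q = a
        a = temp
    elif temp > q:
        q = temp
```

Second largest (with repeats) in [10, 18, 15, 20, 13, 12, 20]
`q` takes the values: -inf → 10 → 15 → 18 → 20

Answer: 20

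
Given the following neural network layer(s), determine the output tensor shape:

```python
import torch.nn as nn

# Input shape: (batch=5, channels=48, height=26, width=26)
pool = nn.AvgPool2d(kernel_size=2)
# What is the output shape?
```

Input: (5, 48, 26, 26) -> Output: (5, 48, 13, 13)

Answer: (5, 48, 13, 13)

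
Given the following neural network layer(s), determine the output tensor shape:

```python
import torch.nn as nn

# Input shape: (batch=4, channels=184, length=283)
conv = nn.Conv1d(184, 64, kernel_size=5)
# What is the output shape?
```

Input: (4, 184, 283) -> Output: (4, 64, 279)

Answer: (4, 64, 279)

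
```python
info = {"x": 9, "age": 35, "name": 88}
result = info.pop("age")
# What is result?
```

Trace:
`info = {"x": 9, "age": 35, "name": 88}` → info = {'x': 9, 'age': 35, 'name': 88}
`result = info.pop("age")` → info = {'x': 9, 'name': 88}; result = 35
So result = 35

Answer: 35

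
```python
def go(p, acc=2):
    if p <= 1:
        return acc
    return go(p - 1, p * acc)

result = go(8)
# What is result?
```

Accumulator trace (n, acc): (8, 2) -> (7, 16) -> (6, 112) -> (5, 672) -> (4, 3360) -> (3, 13440) -> (2, 40320) -> (1, 80640) -> return 80640

Answer: 80640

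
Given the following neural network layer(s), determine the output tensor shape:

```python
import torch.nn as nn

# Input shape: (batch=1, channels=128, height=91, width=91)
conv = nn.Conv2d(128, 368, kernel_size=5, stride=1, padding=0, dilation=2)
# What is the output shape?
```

Input: (1, 128, 91, 91) -> Output: (1, 368, 83, 83)

Answer: (1, 368, 83, 83)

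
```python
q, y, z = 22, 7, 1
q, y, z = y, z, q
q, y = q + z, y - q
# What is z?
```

Trace:
`q, y, z = 22, 7, 1` → q = 22; y = 7; z = 1
`q, y, z = y, z, q` → q = 7; y = 1; z = 22
`q, y = q + z, y - q` → q = 29; y = -6
So z = 22

Answer: 22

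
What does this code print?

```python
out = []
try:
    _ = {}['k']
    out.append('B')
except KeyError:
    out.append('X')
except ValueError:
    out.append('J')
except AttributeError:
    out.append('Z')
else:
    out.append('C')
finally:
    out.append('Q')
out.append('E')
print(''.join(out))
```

Execution trace: 'X' (except KeyError) → 'Q' (finally) → 'E' (after the try/except). Output: XQE

Answer: XQE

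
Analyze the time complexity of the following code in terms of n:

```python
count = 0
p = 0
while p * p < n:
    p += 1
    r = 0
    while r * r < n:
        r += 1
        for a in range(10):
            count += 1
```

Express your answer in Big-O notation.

Each loop level contributes: √n × √n × 1. Multiplying the contributions gives O(n).

Answer: O(n)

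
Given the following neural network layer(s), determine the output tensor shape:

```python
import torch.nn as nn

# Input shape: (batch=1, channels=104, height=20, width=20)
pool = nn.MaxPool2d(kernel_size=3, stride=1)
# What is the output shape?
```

Input: (1, 104, 20, 20) -> Output: (1, 104, 18, 18)

Answer: (1, 104, 18, 18)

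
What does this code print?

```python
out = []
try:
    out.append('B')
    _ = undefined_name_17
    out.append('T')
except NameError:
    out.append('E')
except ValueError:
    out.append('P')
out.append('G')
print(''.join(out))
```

Execution trace: 'B' (try body) → 'E' (except NameError) → 'G' (after the try/except). Output: BEG

Answer: BEG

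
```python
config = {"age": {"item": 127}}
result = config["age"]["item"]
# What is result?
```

Trace:
`config = {"age": {"item": 127}}` → config = {'age': {'item': 127}}
`result = config["age"]["item"]` → result = 127
So result = 127

Answer: 127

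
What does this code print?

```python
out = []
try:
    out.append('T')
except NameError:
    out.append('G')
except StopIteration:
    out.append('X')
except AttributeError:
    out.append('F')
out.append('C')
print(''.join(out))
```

Execution trace: 'T' (try body, no exception) → 'C' (after the try/except). Output: TC

Answer: TC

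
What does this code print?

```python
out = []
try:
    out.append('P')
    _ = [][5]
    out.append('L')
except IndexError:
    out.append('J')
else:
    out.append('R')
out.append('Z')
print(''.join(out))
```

Execution trace: 'P' (try body) → 'J' (except IndexError) → 'Z' (after the try/except). Output: PJZ

Answer: PJZ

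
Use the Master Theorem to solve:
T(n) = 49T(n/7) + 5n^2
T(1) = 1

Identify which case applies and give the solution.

a=49, b=7, f(n)=5n^2. log_7(49) = 2. Since c=2 = 2, Case 2 applies: T(n) = Θ(n^log_b(a) · log n) = O(n^2 log n).

Answer: O(n^2 log n) - Case 2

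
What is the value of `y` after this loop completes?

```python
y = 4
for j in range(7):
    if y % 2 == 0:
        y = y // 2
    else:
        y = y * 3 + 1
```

Collatz-style transformation from 4
`y` takes the values: 4 → 2 → 1 → 4 → 2 → 1 → 4 → 2

Answer: 2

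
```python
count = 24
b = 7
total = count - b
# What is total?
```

Trace:
`count = 24` → count = 24
`b = 7` → b = 7
`total = count - b` → total = 17
So total = 17

Answer: 17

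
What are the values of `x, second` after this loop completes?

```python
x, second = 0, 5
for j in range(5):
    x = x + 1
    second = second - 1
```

x goes 0→5, second goes 5→0
`x, second` takes the values: (0, 5) → (1, 5) → (1, 4) → (2, 4) → (2, 3) → (3, 3) → (3, 2) → (4, 2) → (4, 1) → (5, 1) → (5, 0)

Answer: 5, 0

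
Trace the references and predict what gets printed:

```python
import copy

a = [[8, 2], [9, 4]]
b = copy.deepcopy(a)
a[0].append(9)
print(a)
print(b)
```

Key concept: deep copy is fully independent.
Step by step:
`a = [[8, 2], [9, 4]]` → a = [[8, 2], [9, 4]]
`b = copy.deepcopy(a)` → b = [[8, 2], [9, 4]]
`a[0].append(9)` → a = [[8, 2, 9], [9, 4]]
`print(a)` → prints [[8, 2, 9], [9, 4]]
`print(b)` → prints [[8, 2], [9, 4]]

Answer:
[[8, 2, 9], [9, 4]]
[[8, 2], [9, 4]]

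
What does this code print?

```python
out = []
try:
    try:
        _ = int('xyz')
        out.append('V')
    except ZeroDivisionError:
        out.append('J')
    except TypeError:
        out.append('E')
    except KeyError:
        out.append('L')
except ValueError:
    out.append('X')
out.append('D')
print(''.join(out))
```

Execution trace: 'X' (outer except ValueError) → 'D' (after the try/except). Output: XD

Answer: XD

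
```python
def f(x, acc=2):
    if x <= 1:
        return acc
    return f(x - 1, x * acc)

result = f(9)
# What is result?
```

Accumulator trace (n, acc): (9, 2) -> (8, 18) -> (7, 144) -> (6, 1008) -> (5, 6048) -> (4, 30240) -> (3, 120960) -> (2, 362880) -> (1, 725760) -> return 725760

Answer: 725760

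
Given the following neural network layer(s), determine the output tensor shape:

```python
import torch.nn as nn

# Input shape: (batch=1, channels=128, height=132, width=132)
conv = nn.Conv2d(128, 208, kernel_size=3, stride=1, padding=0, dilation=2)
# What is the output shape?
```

Input: (1, 128, 132, 132) -> Output: (1, 208, 128, 128)

Answer: (1, 208, 128, 128)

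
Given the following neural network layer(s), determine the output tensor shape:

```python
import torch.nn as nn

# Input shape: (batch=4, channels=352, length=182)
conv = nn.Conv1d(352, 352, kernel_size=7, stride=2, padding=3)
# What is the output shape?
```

Input: (4, 352, 182) -> Output: (4, 352, 91)

Answer: (4, 352, 91)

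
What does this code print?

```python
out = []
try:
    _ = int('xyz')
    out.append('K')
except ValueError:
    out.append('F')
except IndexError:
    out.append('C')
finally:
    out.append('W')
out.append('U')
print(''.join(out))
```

Execution trace: 'F' (except ValueError) → 'W' (finally) → 'U' (after the try/except). Output: FWU

Answer: FWU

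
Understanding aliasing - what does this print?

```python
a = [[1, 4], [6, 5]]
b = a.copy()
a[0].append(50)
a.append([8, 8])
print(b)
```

Key concept: shallow copy with nested lists.
Step by step:
`a = [[1, 4], [6, 5]]` → a = [[1, 4], [6, 5]]
`b = a.copy()` → b = [[1, 4], [6, 5]]
`a[0].append(50)` → a = [[1, 4, 50], [6, 5]]; b = [[1, 4, 50], [6, 5]]
`a.append([8, 8])` → a = [[1, 4, 50], [6, 5], [8, 8]]
`print(b)` → prints [[1, 4, 50], [6, 5]]

Answer: [[1, 4, 50], [6, 5]]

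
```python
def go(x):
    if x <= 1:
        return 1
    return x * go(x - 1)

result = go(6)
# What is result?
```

go(6) = 6 * 5 * 4 * 3 * 2 * 1 = 720

Answer: 720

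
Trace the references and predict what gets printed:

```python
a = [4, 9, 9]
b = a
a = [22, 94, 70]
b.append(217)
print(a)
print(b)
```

Key concept: rebinding vs mutation: a is rebound to a new list, b still points at the original.
Step by step:
`a = [4, 9, 9]` → a = [4, 9, 9]
`b = a` → b = [4, 9, 9] (same object as a)
`a = [22, 94, 70]` → a = [22, 94, 70]
`b.append(217)` → b = [4, 9, 9, 217]
`print(a)` → prints [22, 94, 70]
`print(b)` → prints [4, 9, 9, 217]

Answer:
[22, 94, 70]
[4, 9, 9, 217]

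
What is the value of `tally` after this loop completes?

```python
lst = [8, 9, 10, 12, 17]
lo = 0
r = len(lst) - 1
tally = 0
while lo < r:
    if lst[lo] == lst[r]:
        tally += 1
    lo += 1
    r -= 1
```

Count matching pairs from ends
`tally` takes the values: 0

Answer: 0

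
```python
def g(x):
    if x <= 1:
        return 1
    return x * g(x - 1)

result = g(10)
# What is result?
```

g(10) = 10 * 9 * 8 * 7 * 6 * 5 * 4 * 3 * 2 * 1 = 3628800

Answer: 3628800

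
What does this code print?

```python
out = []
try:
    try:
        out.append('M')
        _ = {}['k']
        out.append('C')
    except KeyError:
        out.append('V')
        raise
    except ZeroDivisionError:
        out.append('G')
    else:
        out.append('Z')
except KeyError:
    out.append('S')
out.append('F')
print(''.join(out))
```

Execution trace: 'M' (inner try body) → 'V' (inner except KeyError) → 'S' (outer except KeyError) → 'F' (after the try/except). Output: MVSF

Answer: MVSF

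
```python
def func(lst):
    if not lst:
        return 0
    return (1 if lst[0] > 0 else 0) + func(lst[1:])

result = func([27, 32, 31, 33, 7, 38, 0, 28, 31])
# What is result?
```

Count of positive elements in [27, 32, 31, 33, 7, 38, 0, 28, 31] = 8

Answer: 8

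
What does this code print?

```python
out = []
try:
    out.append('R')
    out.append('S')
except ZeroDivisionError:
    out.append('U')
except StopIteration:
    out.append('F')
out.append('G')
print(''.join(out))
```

Execution trace: 'R' (try body) → 'S' (try body, no exception) → 'G' (after the try/except). Output: RSG

Answer: RSG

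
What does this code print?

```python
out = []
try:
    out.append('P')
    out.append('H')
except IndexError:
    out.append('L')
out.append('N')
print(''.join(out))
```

Execution trace: 'P' (try body) → 'H' (try body, no exception) → 'N' (after the try/except). Output: PHN

Answer: PHN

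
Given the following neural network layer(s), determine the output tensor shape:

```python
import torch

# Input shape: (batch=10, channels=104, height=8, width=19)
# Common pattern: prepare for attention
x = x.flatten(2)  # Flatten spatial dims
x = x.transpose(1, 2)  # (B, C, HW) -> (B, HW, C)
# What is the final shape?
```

Input: (10, 104, 8, 19) -> after flatten(2): (10, 104, 152) -> Output: (10, 152, 104)

Answer: (10, 152, 104)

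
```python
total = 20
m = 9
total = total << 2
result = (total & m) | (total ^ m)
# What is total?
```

Trace:
`total = 20` → total = 20
`m = 9` → m = 9
`total = total << 2` → total = 80
`result = (total & m) | (total ^ m)` → result = 89
So total = 80

Answer: 80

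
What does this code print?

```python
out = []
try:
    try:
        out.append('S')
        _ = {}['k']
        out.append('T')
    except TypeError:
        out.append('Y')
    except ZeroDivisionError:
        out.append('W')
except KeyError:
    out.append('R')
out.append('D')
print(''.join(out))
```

Execution trace: 'S' (try body) → 'R' (outer except KeyError) → 'D' (after the try/except). Output: SRD

Answer: SRD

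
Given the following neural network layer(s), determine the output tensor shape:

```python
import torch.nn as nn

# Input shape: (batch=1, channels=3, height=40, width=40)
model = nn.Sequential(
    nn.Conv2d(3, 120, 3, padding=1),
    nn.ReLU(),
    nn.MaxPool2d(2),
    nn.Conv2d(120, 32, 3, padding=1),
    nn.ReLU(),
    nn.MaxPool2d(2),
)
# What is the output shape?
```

Input: (1, 3, 40, 40) -> after first Conv2d: (1, 120, 40, 40) -> after first MaxPool2d: (1, 120, 20, 20) -> after second Conv2d: (1, 32, 20, 20) -> Output: (1, 32, 10, 10)

Answer: (1, 32, 10, 10)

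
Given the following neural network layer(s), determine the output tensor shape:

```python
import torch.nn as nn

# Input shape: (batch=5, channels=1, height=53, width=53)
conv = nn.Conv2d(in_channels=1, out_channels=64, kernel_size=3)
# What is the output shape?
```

Input: (5, 1, 53, 53) -> Output: (5, 64, 51, 51)

Answer: (5, 64, 51, 51)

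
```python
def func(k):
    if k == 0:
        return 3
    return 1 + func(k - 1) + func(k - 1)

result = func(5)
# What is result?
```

func(k) = 1 + 2·func(k-1), func(0)=3. Closed form: (3+1)·2^5 - 1 = 127.

Answer: 127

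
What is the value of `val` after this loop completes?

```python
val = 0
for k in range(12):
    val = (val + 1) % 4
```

Increment mod 4, 12 times = 0
`val` takes the values: 0 → 1 → 2 → 3 → 0 → 1 → 2 → 3 → 0 → 1 → 2 → 3 → 0

Answer: 0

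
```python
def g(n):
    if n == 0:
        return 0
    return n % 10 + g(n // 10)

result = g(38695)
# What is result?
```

Sum of digits of 38695: 5 + 9 + 6 + 8 + 3 = 31

Answer: 31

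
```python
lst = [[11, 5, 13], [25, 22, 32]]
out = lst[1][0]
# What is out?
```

Trace:
`lst = [[11, 5, 13], [25, 22, 32]]` → lst = [[11, 5, 13], [25, 22, 32]]
`out = lst[1][0]` → out = 25
So out = 25

Answer: 25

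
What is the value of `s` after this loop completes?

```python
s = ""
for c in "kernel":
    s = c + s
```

Reverse 'kernel'
`s` takes the values: "" → "k" → "ek" → "rek" → "nrek" → "enrek" → "lenrek"

Answer: "lenrek"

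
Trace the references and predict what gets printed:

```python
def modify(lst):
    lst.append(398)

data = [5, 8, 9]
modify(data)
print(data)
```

Key concept: function modifies passed list.
Step by step:
`data = [5, 8, 9]` → data = [5, 8, 9]
`modify(data)` → data = [5, 8, 9, 398]
`print(data)` → prints [5, 8, 9, 398]

Answer: [5, 8, 9, 398]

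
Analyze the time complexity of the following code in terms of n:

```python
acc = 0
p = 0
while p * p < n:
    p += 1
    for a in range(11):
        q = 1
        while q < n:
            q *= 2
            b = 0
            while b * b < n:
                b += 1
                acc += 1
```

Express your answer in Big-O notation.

Each loop level contributes: √n × 1 × log n × √n. Multiplying the contributions gives O(n log n).

Answer: O(n log n)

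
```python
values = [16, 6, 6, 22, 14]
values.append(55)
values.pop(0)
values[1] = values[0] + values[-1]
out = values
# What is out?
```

Trace:
`values = [16, 6, 6, 22, 14]` → values = [16, 6, 6, 22, 14]
`values.append(55)` → values = [16, 6, 6, 22, 14, 55]
`values.pop(0)` → values = [6, 6, 22, 14, 55]
`values[1] = values[0] + values[-1]` → values = [6, 61, 22, 14, 55]
`out = values` → out = [6, 61, 22, 14, 55]
So out = [6, 61, 22, 14, 55]

Answer: [6, 61, 22, 14, 55]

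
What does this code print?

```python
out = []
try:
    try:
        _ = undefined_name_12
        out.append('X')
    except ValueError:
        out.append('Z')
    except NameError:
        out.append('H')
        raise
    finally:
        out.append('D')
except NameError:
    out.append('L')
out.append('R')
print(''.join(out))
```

Execution trace: 'H' (inner except NameError) → 'D' (inner finally) → 'L' (outer except NameError) → 'R' (after the try/except). Output: HDLR

Answer: HDLR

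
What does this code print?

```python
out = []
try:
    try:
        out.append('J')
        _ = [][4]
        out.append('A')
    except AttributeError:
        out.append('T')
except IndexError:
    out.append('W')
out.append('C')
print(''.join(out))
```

Execution trace: 'J' (try body) → 'W' (outer except IndexError) → 'C' (after the try/except). Output: JWC

Answer: JWC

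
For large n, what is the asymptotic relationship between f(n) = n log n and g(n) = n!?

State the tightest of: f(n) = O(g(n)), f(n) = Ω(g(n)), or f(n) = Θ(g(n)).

n log n vs n!: f(n) = O(g(n)) but not Ω(g(n)) — n! grows strictly faster than n log n.

Answer: f(n) = O(g(n)) but not Ω(g(n)) — n! grows strictly faster than n log n.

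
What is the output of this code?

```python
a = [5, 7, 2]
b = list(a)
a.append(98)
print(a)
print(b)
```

Key concept: list() constructor creates copy.
Step by step:
`a = [5, 7, 2]` → a = [5, 7, 2]
`b = list(a)` → b = [5, 7, 2]
`a.append(98)` → a = [5, 7, 2, 98]
`print(a)` → prints [5, 7, 2, 98]
`print(b)` → prints [5, 7, 2]

Answer:
[5, 7, 2, 98]
[5, 7, 2]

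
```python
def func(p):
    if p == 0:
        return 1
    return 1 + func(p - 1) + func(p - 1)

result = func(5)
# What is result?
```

func(p) = 1 + 2·func(p-1), func(0)=1. Closed form: (1+1)·2^5 - 1 = 63.

Answer: 63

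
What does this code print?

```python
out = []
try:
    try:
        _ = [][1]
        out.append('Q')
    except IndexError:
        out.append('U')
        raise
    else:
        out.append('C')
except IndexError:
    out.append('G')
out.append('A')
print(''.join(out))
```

Execution trace: 'U' (inner except IndexError) → 'G' (outer except IndexError) → 'A' (after the try/except). Output: UGA

Answer: UGA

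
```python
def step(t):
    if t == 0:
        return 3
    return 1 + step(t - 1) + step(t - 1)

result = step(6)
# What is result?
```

step(t) = 1 + 2·step(t-1), step(0)=3. Closed form: (3+1)·2^6 - 1 = 255.

Answer: 255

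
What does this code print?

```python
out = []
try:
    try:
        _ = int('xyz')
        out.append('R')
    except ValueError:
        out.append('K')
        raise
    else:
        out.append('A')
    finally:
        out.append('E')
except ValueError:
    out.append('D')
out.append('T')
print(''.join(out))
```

Execution trace: 'K' (inner except ValueError) → 'E' (inner finally) → 'D' (outer except ValueError) → 'T' (after the try/except). Output: KEDT

Answer: KEDT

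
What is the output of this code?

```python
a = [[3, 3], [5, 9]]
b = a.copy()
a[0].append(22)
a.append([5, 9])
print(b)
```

Key concept: shallow copy with nested lists.
Step by step:
`a = [[3, 3], [5, 9]]` → a = [[3, 3], [5, 9]]
`b = a.copy()` → b = [[3, 3], [5, 9]]
`a[0].append(22)` → a = [[3, 3, 22], [5, 9]]; b = [[3, 3, 22], [5, 9]]
`a.append([5, 9])` → a = [[3, 3, 22], [5, 9], [5, 9]]
`print(b)` → prints [[3, 3, 22], [5, 9]]

Answer: [[3, 3, 22], [5, 9]]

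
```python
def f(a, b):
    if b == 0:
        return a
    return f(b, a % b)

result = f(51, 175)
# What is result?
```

f(51, 175) -> f(175, 51) -> f(51, 22) -> f(22, 7) -> f(7, 1) -> f(1, 0) -> 1

Answer: 1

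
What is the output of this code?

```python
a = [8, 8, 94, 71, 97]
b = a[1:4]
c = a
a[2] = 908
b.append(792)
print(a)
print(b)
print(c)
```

Key concept: slice vs alias.
Step by step:
`a = [8, 8, 94, 71, 97]` → a = [8, 8, 94, 71, 97]
`b = a[1:4]` → b = [8, 94, 71]
`c = a` → c = [8, 8, 94, 71, 97] (same object as a)
`a[2] = 908` → a = [8, 8, 908, 71, 97] (same object as c); c = [8, 8, 908, 71, 97] (same object as a)
`b.append(792)` → b = [8, 94, 71, 792]
`print(a)` → prints [8, 8, 908, 71, 97]
`print(b)` → prints [8, 94, 71, 792]
`print(c)` → prints [8, 8, 908, 71, 97]

Answer:
[8, 8, 908, 71, 97]
[8, 94, 71, 792]
[8, 8, 908, 71, 97]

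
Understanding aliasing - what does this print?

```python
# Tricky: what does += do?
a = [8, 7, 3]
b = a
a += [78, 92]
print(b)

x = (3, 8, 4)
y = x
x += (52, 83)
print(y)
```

Key concept: += behavior differs for mutable vs immutable.
Step by step:
`a = [8, 7, 3]` → a = [8, 7, 3]
`b = a` → b = [8, 7, 3] (same object as a)
`a += [78, 92]` → a = [8, 7, 3, 78, 92] (same object as b); b = [8, 7, 3, 78, 92] (same object as a)
`print(b)` → prints [8, 7, 3, 78, 92]
`x = (3, 8, 4)` → x = (3, 8, 4)
`y = x` → y = (3, 8, 4)
`x += (52, 83)` → x = (3, 8, 4, 52, 83)
`print(y)` → prints (3, 8, 4)

Answer:
[8, 7, 3, 78, 92]
(3, 8, 4)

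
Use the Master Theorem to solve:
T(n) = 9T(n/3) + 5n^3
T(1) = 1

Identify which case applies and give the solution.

a=9, b=3, f(n)=5n^3. log_3(9) = 2. Since c=3 > 2 and the regularity condition holds (9(n/3)^3 = (9/3^3)n^3 with 9/3^3 < 1), Case 3 applies: T(n) = Θ(f(n)) = O(n^3).

Answer: O(n^3) - Case 3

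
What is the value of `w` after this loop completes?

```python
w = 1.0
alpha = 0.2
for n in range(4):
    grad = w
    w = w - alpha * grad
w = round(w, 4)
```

Gradient descent: w = 1.0 * (1 - 0.2)^4
`w` takes the values: 1.0 → 0.8 → 0.64 → 0.512 → 0.4096

Answer: 0.4096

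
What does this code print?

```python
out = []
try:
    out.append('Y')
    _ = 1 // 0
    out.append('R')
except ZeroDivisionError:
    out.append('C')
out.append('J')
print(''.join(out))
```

Execution trace: 'Y' (try body) → 'C' (except ZeroDivisionError) → 'J' (after the try/except). Output: YCJ

Answer: YCJ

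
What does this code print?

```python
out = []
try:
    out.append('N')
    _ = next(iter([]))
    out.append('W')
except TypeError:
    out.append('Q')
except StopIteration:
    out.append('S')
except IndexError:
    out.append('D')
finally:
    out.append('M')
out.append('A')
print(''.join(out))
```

Execution trace: 'N' (try body) → 'S' (except StopIteration) → 'M' (finally) → 'A' (after the try/except). Output: NSMA

Answer: NSMA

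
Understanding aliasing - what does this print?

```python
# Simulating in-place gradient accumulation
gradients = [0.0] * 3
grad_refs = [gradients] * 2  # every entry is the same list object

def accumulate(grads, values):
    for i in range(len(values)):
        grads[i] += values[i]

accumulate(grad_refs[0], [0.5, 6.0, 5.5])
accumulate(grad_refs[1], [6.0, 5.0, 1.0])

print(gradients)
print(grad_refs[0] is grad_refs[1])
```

Key concept: gradient accumulation aliasing.
Step by step:
`gradients = [0.0] * 3` → gradients = [0.0, 0.0, 0.0]
`grad_refs = [gradients] * 2` → grad_refs = [[0.0, 0.0, 0.0], [0.0, 0.0, 0.0]]
`accumulate(grad_refs[0], [0.5, 6.0, 5.5])` → gradients = [0.5, 6.0, 5.5]; grad_refs = [[0.5, 6.0, 5.5], [0.5, 6.0, 5.5]]
`accumulate(grad_refs[1], [6.0, 5.0, 1.0])` → gradients = [6.5, 11.0, 6.5]; grad_refs = [[6.5, 11.0, 6.5], [6.5, 11.0, 6.5]]
`print(gradients)` → prints [6.5, 11.0, 6.5]
`print(grad_refs[0] is grad_refs[1])` → prints True

Answer:
[6.5, 11.0, 6.5]
True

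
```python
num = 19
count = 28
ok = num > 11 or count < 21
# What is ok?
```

Trace:
`num = 19` → num = 19
`count = 28` → count = 28
`ok = num > 11 or count < 21` → ok = True
So ok = True

Answer: True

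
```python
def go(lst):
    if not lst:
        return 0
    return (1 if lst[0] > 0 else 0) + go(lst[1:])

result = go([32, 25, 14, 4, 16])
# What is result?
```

Count of positive elements in [32, 25, 14, 4, 16] = 5

Answer: 5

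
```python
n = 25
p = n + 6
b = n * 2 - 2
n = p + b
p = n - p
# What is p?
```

Trace:
`n = 25` → n = 25
`p = n + 6` → p = 31
`b = n * 2 - 2` → b = 48
`n = p + b` → n = 79
`p = n - p` → p = 48
So p = 48

Answer: 48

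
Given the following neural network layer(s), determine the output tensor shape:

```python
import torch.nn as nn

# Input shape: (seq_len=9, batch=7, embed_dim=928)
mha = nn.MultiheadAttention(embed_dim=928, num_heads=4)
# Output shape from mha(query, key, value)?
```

Input: (9, 7, 928) -> Output: (9, 7, 928)

Answer: (9, 7, 928)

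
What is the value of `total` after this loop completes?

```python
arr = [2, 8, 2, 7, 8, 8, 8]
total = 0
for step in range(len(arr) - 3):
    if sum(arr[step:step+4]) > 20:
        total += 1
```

Count windows with sum > 20
`total` takes the values: 0 → 1 → 2 → 3

Answer: 3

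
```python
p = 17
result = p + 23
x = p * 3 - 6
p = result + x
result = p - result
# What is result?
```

Trace:
`p = 17` → p = 17
`result = p + 23` → result = 40
`x = p * 3 - 6` → x = 45
`p = result + x` → p = 85
`result = p - result` → result = 45
So result = 45

Answer: 45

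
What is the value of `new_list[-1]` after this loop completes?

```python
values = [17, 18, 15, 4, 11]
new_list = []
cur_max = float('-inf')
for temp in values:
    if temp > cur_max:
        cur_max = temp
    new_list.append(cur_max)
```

Running max ends at 18
`new_list` takes the values: [] → [17] → [17, 18] → [17, 18, 18] → [17, 18, 18, 18] → [17, 18, 18, 18, 18]
So `new_list[-1]` = 18

Answer: 18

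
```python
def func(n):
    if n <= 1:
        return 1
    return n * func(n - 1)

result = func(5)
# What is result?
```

func(5) = 5 * 4 * 3 * 2 * 1 = 120

Answer: 120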